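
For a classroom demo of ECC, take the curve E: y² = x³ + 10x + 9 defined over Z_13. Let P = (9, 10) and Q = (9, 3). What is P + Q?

The two points share x = 9 and their y-coordinates satisfy 10 + 3 ≡ 0 (mod 13), so they are inverses. Their sum is O.

O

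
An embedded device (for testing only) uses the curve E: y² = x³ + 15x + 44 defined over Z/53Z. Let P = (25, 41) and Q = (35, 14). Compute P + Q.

(25, 41) + (35, 14). λ = (14 - 41)/(35 - 25) ≡ 26/10 mod 53. 10⁻¹ ≡ 16 (mod 53) since 10·16 = 160 ≡ 1, so λ ≡ 45.
  x = λ² - 25 - 35 = 2025 - 60 ≡ 4; y = λ·(25 - 4) - 41 ≡ 3. → (4, 3)

(4, 3)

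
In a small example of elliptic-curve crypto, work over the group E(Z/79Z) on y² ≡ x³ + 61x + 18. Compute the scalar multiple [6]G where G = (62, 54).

(44, 65)

Repeated addition: build up to 6G.
2G: tangent at (62, 54): λ = (3·62² + 61)/(2·54) ≡ 59/29. 29⁻¹ ≡ 30 (mod 79), so λ ≡ 59·30 ≡ 32.
  x = λ² - 62 - 62 = 1024 - 124 ≡ 31; y = λ·(62 - 31) - 54 ≡ 69. → (31, 69)
3G: (31, 69) + (62, 54). λ = (54 - 69)/(62 - 31) ≡ 64/31 mod 79. 31⁻¹ ≡ 51 (mod 79) since 31·51 = 1581 ≡ 1, so λ ≡ 25.
  x = λ² - 31 - 62 = 625 - 93 ≡ 58; y = λ·(31 - 58) - 69 ≡ 46. → (58, 46)
4G: (58, 46) + (62, 54). λ = (54 - 46)/(62 - 58) ≡ 8/4 mod 79. 4⁻¹ ≡ 20 (mod 79), so λ ≡ 2.
  x = λ² - 58 - 62 = 4 - 120 ≡ 42; y = λ·(58 - 42) - 46 ≡ 65. → (42, 65)
5G: (42, 65) + (62, 54). λ = (54 - 65)/(62 - 42) ≡ 68/20 mod 79. 20⁻¹ ≡ 4 (mod 79), so λ ≡ 35.
  x = λ² - 42 - 62 = 1225 - 104 ≡ 15; y = λ·(42 - 15) - 65 ≡ 11. → (15, 11)
6G: (15, 11) + (62, 54). λ = (54 - 11)/(62 - 15) ≡ 43/47 mod 79. 47⁻¹ ≡ 37 (mod 79) since 47·37 = 1739 ≡ 1, so λ ≡ 11.
  x = λ² - 15 - 62 = 121 - 77 ≡ 44; y = λ·(15 - 44) - 11 ≡ 65. → (44, 65)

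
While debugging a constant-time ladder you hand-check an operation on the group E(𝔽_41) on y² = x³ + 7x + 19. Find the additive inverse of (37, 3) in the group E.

(37, 38)

-(37, 3) = (37, -3 mod 41) = (37, 38).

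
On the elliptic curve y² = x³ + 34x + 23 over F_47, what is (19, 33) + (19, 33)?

(26, 23)

tangent at (19, 33): λ = (3·19² + 34)/(2·33) ≡ 36/19. 19⁻¹ ≡ 5 (mod 47) since 19·5 = 95 ≡ 1, so λ ≡ 36·5 ≡ 39.
  x = λ² - 19 - 19 = 1521 - 38 ≡ 26; y = λ·(19 - 26) - 33 ≡ 23. → (26, 23)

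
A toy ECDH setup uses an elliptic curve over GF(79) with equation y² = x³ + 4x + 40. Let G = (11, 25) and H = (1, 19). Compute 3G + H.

(71, 72)

First 3G:
Repeated addition: build up to 3G.
2G: tangent at (11, 25): λ = (3·11² + 4)/(2·25) ≡ 51/50. 50⁻¹ ≡ 49 (mod 79) since 50·49 = 2450 ≡ 1, so λ ≡ 51·49 ≡ 50.
  x = λ² - 11 - 11 = 2500 - 22 ≡ 29; y = λ·(11 - 29) - 25 ≡ 23. → (29, 23)
3G: (29, 23) + (11, 25). λ = (25 - 23)/(11 - 29) ≡ 2/61 mod 79. 61⁻¹ ≡ 57 (mod 79), so λ ≡ 35.
  x = λ² - 29 - 11 = 1225 - 40 ≡ 0; y = λ·(29 - 0) - 23 ≡ 44. → (0, 44)
3G = (0, 44).
Finally 3G + H:
(0, 44) + (1, 19). λ = (19 - 44)/(1 - 0) ≡ 54/1 mod 79. 1⁻¹ ≡ 1 (mod 79), so λ ≡ 54.
  x = λ² - 0 - 1 = 2916 - 1 ≡ 71; y = λ·(0 - 71) - 44 ≡ 72. → (71, 72)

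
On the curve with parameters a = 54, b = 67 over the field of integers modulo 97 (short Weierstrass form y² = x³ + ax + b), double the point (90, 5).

tangent at (90, 5): λ = (3·90² + 54)/(2·5) ≡ 7/10. 10⁻¹ ≡ 68 (mod 97), so λ ≡ 7·68 ≡ 88.
  x = λ² - 90 - 90 = 7744 - 180 ≡ 95; y = λ·(90 - 95) - 5 ≡ 40. → (95, 40)

(95, 40)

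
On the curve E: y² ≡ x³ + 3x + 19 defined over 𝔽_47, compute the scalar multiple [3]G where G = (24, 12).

(17, 1)

Repeated addition: build up to 3G.
2G: tangent at (24, 12): λ = (3·24² + 3)/(2·12) ≡ 39/24. 24⁻¹ ≡ 2 (mod 47) since 24·2 = 48 ≡ 1, so λ ≡ 39·2 ≡ 31.
  x = λ² - 24 - 24 = 961 - 48 ≡ 20; y = λ·(24 - 20) - 12 ≡ 18. → (20, 18)
3G: (20, 18) + (24, 12). λ = (12 - 18)/(24 - 20) ≡ 41/4 mod 47. 4⁻¹ ≡ 12 (mod 47), so λ ≡ 22.
  x = λ² - 20 - 24 = 484 - 44 ≡ 17; y = λ·(20 - 17) - 18 ≡ 1. → (17, 1)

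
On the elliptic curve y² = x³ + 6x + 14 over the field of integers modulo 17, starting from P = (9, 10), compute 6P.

Repeated addition: build up to 6P.
2P: tangent at (9, 10): λ = (3·9² + 6)/(2·10) ≡ 11/3. 3⁻¹ ≡ 6 (mod 17), so λ ≡ 11·6 ≡ 15.
  x = λ² - 9 - 9 = 225 - 18 ≡ 3; y = λ·(9 - 3) - 10 ≡ 12. → (3, 12)
3P: (3, 12) + (9, 10). λ = (10 - 12)/(9 - 3) ≡ 15/6 mod 17. 6⁻¹ ≡ 3 (mod 17), so λ ≡ 11.
  x = λ² - 3 - 9 = 121 - 12 ≡ 7; y = λ·(3 - 7) - 12 ≡ 12. → (7, 12)
4P: (7, 12) + (9, 10). λ = (10 - 12)/(9 - 7) ≡ 15/2 mod 17. 2⁻¹ ≡ 9 (mod 17) since 2·9 = 18 ≡ 1, so λ ≡ 16.
  x = λ² - 7 - 9 = 256 - 16 ≡ 2; y = λ·(7 - 2) - 12 ≡ 0. → (2, 0)
5P: (2, 0) + (9, 10). λ = (10 - 0)/(9 - 2) ≡ 10/7 mod 17. 7⁻¹ ≡ 5 (mod 17) since 7·5 = 35 ≡ 1, so λ ≡ 16.
  x = λ² - 2 - 9 = 256 - 11 ≡ 7; y = λ·(2 - 7) - 0 ≡ 5. → (7, 5)
6P: (7, 5) + (9, 10). λ = (10 - 5)/(9 - 7) ≡ 5/2 mod 17. 2⁻¹ ≡ 9 (mod 17), so λ ≡ 11.
  x = λ² - 7 - 9 = 121 - 16 ≡ 3; y = λ·(7 - 3) - 5 ≡ 5. → (3, 5)

(3, 5)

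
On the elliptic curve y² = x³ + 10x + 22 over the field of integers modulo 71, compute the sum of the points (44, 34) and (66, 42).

(44, 34) + (66, 42). λ = (42 - 34)/(66 - 44) ≡ 8/22 mod 71. 22⁻¹ ≡ 42 (mod 71), so λ ≡ 52.
  x = λ² - 44 - 66 = 2704 - 110 ≡ 38; y = λ·(44 - 38) - 34 ≡ 65. → (38, 65)

(38, 65)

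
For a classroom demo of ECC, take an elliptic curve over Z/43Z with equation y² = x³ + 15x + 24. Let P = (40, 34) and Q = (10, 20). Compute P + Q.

(40, 34) + (10, 20). λ = (20 - 34)/(10 - 40) ≡ 29/13 mod 43. 13⁻¹ ≡ 10 (mod 43) since 13·10 = 130 ≡ 1, so λ ≡ 32.
  x = λ² - 40 - 10 = 1024 - 50 ≡ 28; y = λ·(40 - 28) - 34 ≡ 6. → (28, 6)

(28, 6)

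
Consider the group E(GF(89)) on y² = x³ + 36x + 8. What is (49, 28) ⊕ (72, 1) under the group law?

(49, 28) + (72, 1). λ = (1 - 28)/(72 - 49) ≡ 62/23 mod 89. 23⁻¹ ≡ 31 (mod 89) since 23·31 = 713 ≡ 1, so λ ≡ 53.
  x = λ² - 49 - 72 = 2809 - 121 ≡ 18; y = λ·(49 - 18) - 28 ≡ 13. → (18, 13)

(18, 13)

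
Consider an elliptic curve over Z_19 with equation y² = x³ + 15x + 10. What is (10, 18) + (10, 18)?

(15, 0)

tangent at (10, 18): λ = (3·10² + 15)/(2·18) ≡ 11/17. 17⁻¹ ≡ 9 (mod 19), so λ ≡ 11·9 ≡ 4.
  x = λ² - 10 - 10 = 16 - 20 ≡ 15; y = λ·(10 - 15) - 18 ≡ 0. → (15, 0)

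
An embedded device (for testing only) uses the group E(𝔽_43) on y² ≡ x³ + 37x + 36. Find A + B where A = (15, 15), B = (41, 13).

(15, 15) + (41, 13). λ = (13 - 15)/(41 - 15) ≡ 41/26 mod 43. 26⁻¹ ≡ 5 (mod 43) since 26·5 = 130 ≡ 1, so λ ≡ 33.
  x = λ² - 15 - 41 = 1089 - 56 ≡ 1; y = λ·(15 - 1) - 15 ≡ 17. → (1, 17)

(1, 17)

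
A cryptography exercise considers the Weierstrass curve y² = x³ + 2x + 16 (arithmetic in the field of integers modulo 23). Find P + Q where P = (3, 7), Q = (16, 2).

(3, 7) + (16, 2). λ = (2 - 7)/(16 - 3) ≡ 18/13 mod 23. 13⁻¹ ≡ 16 (mod 23) since 13·16 = 208 ≡ 1, so λ ≡ 12.
  x = λ² - 3 - 16 = 144 - 19 ≡ 10; y = λ·(3 - 10) - 7 ≡ 1. → (10, 1)

(10, 1)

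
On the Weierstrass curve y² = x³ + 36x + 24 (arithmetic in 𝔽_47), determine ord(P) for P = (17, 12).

10

2P: tangent at (17, 12): λ = (3·17² + 36)/(2·12) ≡ 10/24. 24⁻¹ ≡ 2 (mod 47), so λ ≡ 10·2 ≡ 20.
  x = λ² - 17 - 17 = 400 - 34 ≡ 37; y = λ·(17 - 37) - 12 ≡ 11. → (37, 11)
3P: (37, 11) + (17, 12). λ = (12 - 11)/(17 - 37) ≡ 1/27 mod 47. 27⁻¹ ≡ 7 (mod 47) since 27·7 = 189 ≡ 1, so λ ≡ 7.
  x = λ² - 37 - 17 = 49 - 54 ≡ 42; y = λ·(37 - 42) - 11 ≡ 1. → (42, 1)
4P: (42, 1) + (17, 12). λ = (12 - 1)/(17 - 42) ≡ 11/22 mod 47. 22⁻¹ ≡ 15 (mod 47), so λ ≡ 24.
  x = λ² - 42 - 17 = 576 - 59 ≡ 0; y = λ·(42 - 0) - 1 ≡ 20. → (0, 20)
5P: (0, 20) + (17, 12). λ = (12 - 20)/(17 - 0) ≡ 39/17 mod 47. 17⁻¹ ≡ 36 (mod 47) since 17·36 = 612 ≡ 1, so λ ≡ 41.
  x = λ² - 0 - 17 = 1681 - 17 ≡ 19; y = λ·(0 - 19) - 20 ≡ 0. → (19, 0)
6P: (19, 0) + (17, 12). λ = (12 - 0)/(17 - 19) ≡ 12/45 mod 47. 45⁻¹ ≡ 23 (mod 47) since 45·23 = 1035 ≡ 1, so λ ≡ 41.
  x = λ² - 19 - 17 = 1681 - 36 ≡ 0; y = λ·(19 - 0) - 0 ≡ 27. → (0, 27)
7P: (0, 27) + (17, 12). λ = (12 - 27)/(17 - 0) ≡ 32/17 mod 47. 17⁻¹ ≡ 36 (mod 47), so λ ≡ 24.
  x = λ² - 0 - 17 = 576 - 17 ≡ 42; y = λ·(0 - 42) - 27 ≡ 46. → (42, 46)
8P: (42, 46) + (17, 12). λ = (12 - 46)/(17 - 42) ≡ 13/22 mod 47. 22⁻¹ ≡ 15 (mod 47), so λ ≡ 7.
  x = λ² - 42 - 17 = 49 - 59 ≡ 37; y = λ·(42 - 37) - 46 ≡ 36. → (37, 36)
9P: (37, 36) + (17, 12). λ = (12 - 36)/(17 - 37) ≡ 23/27 mod 47. 27⁻¹ ≡ 7 (mod 47), so λ ≡ 20.
  x = λ² - 37 - 17 = 400 - 54 ≡ 17; y = λ·(37 - 17) - 36 ≡ 35. → (17, 35)
10P: (17, 35) + (17, 12): same x and y₁ ≡ -y₂, so the sum is O.
10P = O, so the order is 10.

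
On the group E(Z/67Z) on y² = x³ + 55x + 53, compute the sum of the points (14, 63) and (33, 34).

(24, 51)

(14, 63) + (33, 34). λ = (34 - 63)/(33 - 14) ≡ 38/19 mod 67. 19⁻¹ ≡ 60 (mod 67) since 19·60 = 1140 ≡ 1, so λ ≡ 2.
  x = λ² - 14 - 33 = 4 - 47 ≡ 24; y = λ·(14 - 24) - 63 ≡ 51. → (24, 51)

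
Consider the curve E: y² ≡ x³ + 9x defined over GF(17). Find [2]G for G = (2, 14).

tangent at (2, 14): λ = (3·2² + 9)/(2·14) ≡ 4/11. 11⁻¹ ≡ 14 (mod 17), so λ ≡ 4·14 ≡ 5.
  x = λ² - 2 - 2 = 25 - 4 ≡ 4; y = λ·(2 - 4) - 14 ≡ 10. → (4, 10)

(4, 10)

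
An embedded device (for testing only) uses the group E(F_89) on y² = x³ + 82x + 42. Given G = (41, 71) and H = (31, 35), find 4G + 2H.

First 4G:
Repeated addition: build up to 4G.
2G: tangent at (41, 71): λ = (3·41² + 82)/(2·71) ≡ 52/53. 53⁻¹ ≡ 42 (mod 89) since 53·42 = 2226 ≡ 1, so λ ≡ 52·42 ≡ 48.
  x = λ² - 41 - 41 = 2304 - 82 ≡ 86; y = λ·(41 - 86) - 71 ≡ 83. → (86, 83)
3G: (86, 83) + (41, 71). λ = (71 - 83)/(41 - 86) ≡ 77/44 mod 89. 44⁻¹ ≡ 87 (mod 89), so λ ≡ 24.
  x = λ² - 86 - 41 = 576 - 127 ≡ 4; y = λ·(86 - 4) - 83 ≡ 16. → (4, 16)
4G: (4, 16) + (41, 71). λ = (71 - 16)/(41 - 4) ≡ 55/37 mod 89. 37⁻¹ ≡ 77 (mod 89), so λ ≡ 52.
  x = λ² - 4 - 41 = 2704 - 45 ≡ 78; y = λ·(4 - 78) - 16 ≡ 52. → (78, 52)
4G = (78, 52).
Next 2H:
Repeated addition: build up to 2H.
2H: tangent at (31, 35): λ = (3·31² + 82)/(2·35) ≡ 28/70. 70⁻¹ ≡ 14 (mod 89), so λ ≡ 28·14 ≡ 36.
  x = λ² - 31 - 31 = 1296 - 62 ≡ 77; y = λ·(31 - 77) - 35 ≡ 0. → (77, 0)
2H = (77, 0).
Finally 4G + 2H:
(78, 52) + (77, 0). λ = (0 - 52)/(77 - 78) ≡ 37/88 mod 89. 88⁻¹ ≡ 88 (mod 89) since 88·88 = 7744 ≡ 1, so λ ≡ 52.
  x = λ² - 78 - 77 = 2704 - 155 ≡ 57; y = λ·(78 - 57) - 52 ≡ 61. → (57, 61)

(57, 61)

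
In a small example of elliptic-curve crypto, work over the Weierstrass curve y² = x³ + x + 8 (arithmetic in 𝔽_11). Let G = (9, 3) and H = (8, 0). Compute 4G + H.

First 4G:
Double-and-add on 4 = (100)₂. Start with G = (9, 3) for the leading 1-bit.
double: tangent at (9, 3): λ = (3·9² + 1)/(2·3) ≡ 2/6. 6⁻¹ ≡ 2 (mod 11), so λ ≡ 2·2 ≡ 4.
  x = λ² - 9 - 9 = 16 - 18 ≡ 9; y = λ·(9 - 9) - 3 ≡ 8. → (9, 8)
double: tangent at (9, 8): λ = (3·9² + 1)/(2·8) ≡ 2/5. 5⁻¹ ≡ 9 (mod 11), so λ ≡ 2·9 ≡ 7.
  x = λ² - 9 - 9 = 49 - 18 ≡ 9; y = λ·(9 - 9) - 8 ≡ 3. → (9, 3)
4G = (9, 3).
Finally 4G + H:
(9, 3) + (8, 0). λ = (0 - 3)/(8 - 9) ≡ 8/10 mod 11. 10⁻¹ ≡ 10 (mod 11) since 10·10 = 100 ≡ 1, so λ ≡ 3.
  x = λ² - 9 - 8 = 9 - 17 ≡ 3; y = λ·(9 - 3) - 3 ≡ 4. → (3, 4)

(3, 4)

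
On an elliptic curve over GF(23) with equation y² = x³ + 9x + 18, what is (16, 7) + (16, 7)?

tangent at (16, 7): λ = (3·16² + 9)/(2·7) ≡ 18/14. 14⁻¹ ≡ 5 (mod 23), so λ ≡ 18·5 ≡ 21.
  x = λ² - 16 - 16 = 441 - 32 ≡ 18; y = λ·(16 - 18) - 7 ≡ 20. → (18, 20)

(18, 20)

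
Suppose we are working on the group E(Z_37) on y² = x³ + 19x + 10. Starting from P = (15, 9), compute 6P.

Double-and-add on 6 = (110)₂. Start with P = (15, 9) for the leading 1-bit.
double: tangent at (15, 9): λ = (3·15² + 19)/(2·9) ≡ 28/18. 18⁻¹ ≡ 35 (mod 37), so λ ≡ 28·35 ≡ 18.
  x = λ² - 15 - 15 = 324 - 30 ≡ 35; y = λ·(15 - 35) - 9 ≡ 1. → (35, 1)
add P: (35, 1) + (15, 9). λ = (9 - 1)/(15 - 35) ≡ 8/17 mod 37. 17⁻¹ ≡ 24 (mod 37) since 17·24 = 408 ≡ 1, so λ ≡ 7.
  x = λ² - 35 - 15 = 49 - 50 ≡ 36; y = λ·(35 - 36) - 1 ≡ 29. → (36, 29)
double: tangent at (36, 29): λ = (3·36² + 19)/(2·29) ≡ 22/21. 21⁻¹ ≡ 30 (mod 37) since 21·30 = 630 ≡ 1, so λ ≡ 22·30 ≡ 31.
  x = λ² - 36 - 36 = 961 - 72 ≡ 1; y = λ·(36 - 1) - 29 ≡ 20. → (1, 20)

(1, 20)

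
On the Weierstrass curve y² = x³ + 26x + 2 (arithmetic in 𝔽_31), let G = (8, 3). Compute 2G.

(9, 2)

tangent at (8, 3): λ = (3·8² + 26)/(2·3) ≡ 1/6. 6⁻¹ ≡ 26 (mod 31) since 6·26 = 156 ≡ 1, so λ ≡ 1·26 ≡ 26.
  x = λ² - 8 - 8 = 676 - 16 ≡ 9; y = λ·(8 - 9) - 3 ≡ 2. → (9, 2)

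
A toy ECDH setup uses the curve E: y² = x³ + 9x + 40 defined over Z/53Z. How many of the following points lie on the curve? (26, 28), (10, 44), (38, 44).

(26, 28): 28² ≡ 42, rhs ≡ 42 → on.
(10, 44): 44² ≡ 28, rhs ≡ 17 → off.
(38, 44): 44² ≡ 28, rhs ≡ 28 → on.

2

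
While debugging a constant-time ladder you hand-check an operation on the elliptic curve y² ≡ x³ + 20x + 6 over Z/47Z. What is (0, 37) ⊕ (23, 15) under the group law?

(33, 15)

(0, 37) + (23, 15). λ = (15 - 37)/(23 - 0) ≡ 25/23 mod 47. 23⁻¹ ≡ 45 (mod 47) since 23·45 = 1035 ≡ 1, so λ ≡ 44.
  x = λ² - 0 - 23 = 1936 - 23 ≡ 33; y = λ·(0 - 33) - 37 ≡ 15. → (33, 15)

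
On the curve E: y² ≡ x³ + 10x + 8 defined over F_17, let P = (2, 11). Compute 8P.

(7, 9)

Repeated addition: build up to 8P.
2P: tangent at (2, 11): λ = (3·2² + 10)/(2·11) ≡ 5/5. 5⁻¹ ≡ 7 (mod 17), so λ ≡ 5·7 ≡ 1.
  x = λ² - 2 - 2 = 1 - 4 ≡ 14; y = λ·(2 - 14) - 11 ≡ 11. → (14, 11)
3P: (14, 11) + (2, 11). λ = (11 - 11)/(2 - 14) ≡ 0/5 mod 17. 5⁻¹ ≡ 7 (mod 17), so λ ≡ 0.
  x = λ² - 14 - 2 = 0 - 16 ≡ 1; y = λ·(14 - 1) - 11 ≡ 6. → (1, 6)
4P: (1, 6) + (2, 11). λ = (11 - 6)/(2 - 1) ≡ 5/1 mod 17. 1⁻¹ ≡ 1 (mod 17) since 1·1 = 1 ≡ 1, so λ ≡ 5.
  x = λ² - 1 - 2 = 25 - 3 ≡ 5; y = λ·(1 - 5) - 6 ≡ 8. → (5, 8)
5P: (5, 8) + (2, 11). λ = (11 - 8)/(2 - 5) ≡ 3/14 mod 17. 14⁻¹ ≡ 11 (mod 17) since 14·11 = 154 ≡ 1, so λ ≡ 16.
  x = λ² - 5 - 2 = 256 - 7 ≡ 11; y = λ·(5 - 11) - 8 ≡ 15. → (11, 15)
6P: (11, 15) + (2, 11). λ = (11 - 15)/(2 - 11) ≡ 13/8 mod 17. 8⁻¹ ≡ 15 (mod 17) since 8·15 = 120 ≡ 1, so λ ≡ 8.
  x = λ² - 11 - 2 = 64 - 13 ≡ 0; y = λ·(11 - 0) - 15 ≡ 5. → (0, 5)
7P: (0, 5) + (2, 11). λ = (11 - 5)/(2 - 0) ≡ 6/2 mod 17. 2⁻¹ ≡ 9 (mod 17), so λ ≡ 3.
  x = λ² - 0 - 2 = 9 - 2 ≡ 7; y = λ·(0 - 7) - 5 ≡ 8. → (7, 8)
8P: (7, 8) + (2, 11). λ = (11 - 8)/(2 - 7) ≡ 3/12 mod 17. 12⁻¹ ≡ 10 (mod 17) since 12·10 = 120 ≡ 1, so λ ≡ 13.
  x = λ² - 7 - 2 = 169 - 9 ≡ 7; y = λ·(7 - 7) - 8 ≡ 9. → (7, 9)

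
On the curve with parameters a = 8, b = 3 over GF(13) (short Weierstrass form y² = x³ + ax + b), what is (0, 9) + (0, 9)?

tangent at (0, 9): λ = (3·0² + 8)/(2·9) ≡ 8/5. 5⁻¹ ≡ 8 (mod 13) since 5·8 = 40 ≡ 1, so λ ≡ 8·8 ≡ 12.
  x = λ² - 0 - 0 = 144 - 0 ≡ 1; y = λ·(0 - 1) - 9 ≡ 5. → (1, 5)

(1, 5)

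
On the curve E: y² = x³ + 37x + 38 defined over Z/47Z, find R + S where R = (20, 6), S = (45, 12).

(45, 35)

(20, 6) + (45, 12). λ = (12 - 6)/(45 - 20) ≡ 6/25 mod 47. 25⁻¹ ≡ 32 (mod 47) since 25·32 = 800 ≡ 1, so λ ≡ 4.
  x = λ² - 20 - 45 = 16 - 65 ≡ 45; y = λ·(20 - 45) - 6 ≡ 35. → (45, 35)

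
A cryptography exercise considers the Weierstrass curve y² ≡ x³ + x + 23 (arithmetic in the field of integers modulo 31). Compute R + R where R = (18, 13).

tangent at (18, 13): λ = (3·18² + 1)/(2·13) ≡ 12/26. 26⁻¹ ≡ 6 (mod 31) since 26·6 = 156 ≡ 1, so λ ≡ 12·6 ≡ 10.
  x = λ² - 18 - 18 = 100 - 36 ≡ 2; y = λ·(18 - 2) - 13 ≡ 23. → (2, 23)

(2, 23)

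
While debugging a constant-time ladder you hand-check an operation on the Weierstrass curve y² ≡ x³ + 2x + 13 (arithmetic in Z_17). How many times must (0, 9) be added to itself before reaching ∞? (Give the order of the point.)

4

2P: tangent at (0, 9): λ = (3·0² + 2)/(2·9) ≡ 2/1. 1⁻¹ ≡ 1 (mod 17) since 1·1 = 1 ≡ 1, so λ ≡ 2·1 ≡ 2.
  x = λ² - 0 - 0 = 4 - 0 ≡ 4; y = λ·(0 - 4) - 9 ≡ 0. → (4, 0)
3P: (4, 0) + (0, 9). λ = (9 - 0)/(0 - 4) ≡ 9/13 mod 17. 13⁻¹ ≡ 4 (mod 17) since 13·4 = 52 ≡ 1, so λ ≡ 2.
  x = λ² - 4 - 0 = 4 - 4 ≡ 0; y = λ·(4 - 0) - 0 ≡ 8. → (0, 8)
4P: (0, 8) + (0, 9): same x and y₁ ≡ -y₂, so the sum is ∞.
4P = ∞, so the order is 4.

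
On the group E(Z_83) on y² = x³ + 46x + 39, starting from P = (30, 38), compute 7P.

Repeated addition: build up to 7P.
2P: tangent at (30, 38): λ = (3·30² + 46)/(2·38) ≡ 7/76. 76⁻¹ ≡ 71 (mod 83), so λ ≡ 7·71 ≡ 82.
  x = λ² - 30 - 30 = 6724 - 60 ≡ 24; y = λ·(30 - 24) - 38 ≡ 39. → (24, 39)
3P: (24, 39) + (30, 38). λ = (38 - 39)/(30 - 24) ≡ 82/6 mod 83. 6⁻¹ ≡ 14 (mod 83), so λ ≡ 69.
  x = λ² - 24 - 30 = 4761 - 54 ≡ 59; y = λ·(24 - 59) - 39 ≡ 36. → (59, 36)
4P: (59, 36) + (30, 38). λ = (38 - 36)/(30 - 59) ≡ 2/54 mod 83. 54⁻¹ ≡ 20 (mod 83) since 54·20 = 1080 ≡ 1, so λ ≡ 40.
  x = λ² - 59 - 30 = 1600 - 89 ≡ 17; y = λ·(59 - 17) - 36 ≡ 67. → (17, 67)
5P: (17, 67) + (30, 38). λ = (38 - 67)/(30 - 17) ≡ 54/13 mod 83. 13⁻¹ ≡ 32 (mod 83), so λ ≡ 68.
  x = λ² - 17 - 30 = 4624 - 47 ≡ 12; y = λ·(17 - 12) - 67 ≡ 24. → (12, 24)
6P: (12, 24) + (30, 38). λ = (38 - 24)/(30 - 12) ≡ 14/18 mod 83. 18⁻¹ ≡ 60 (mod 83) since 18·60 = 1080 ≡ 1, so λ ≡ 10.
  x = λ² - 12 - 30 = 100 - 42 ≡ 58; y = λ·(12 - 58) - 24 ≡ 14. → (58, 14)
7P: (58, 14) + (30, 38). λ = (38 - 14)/(30 - 58) ≡ 24/55 mod 83. 55⁻¹ ≡ 80 (mod 83) since 55·80 = 4400 ≡ 1, so λ ≡ 11.
  x = λ² - 58 - 30 = 121 - 88 ≡ 33; y = λ·(58 - 33) - 14 ≡ 12. → (33, 12)

(33, 12)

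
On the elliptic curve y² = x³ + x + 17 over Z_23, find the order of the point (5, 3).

9

2P: tangent at (5, 3): λ = (3·5² + 1)/(2·3) ≡ 7/6. 6⁻¹ ≡ 4 (mod 23), so λ ≡ 7·4 ≡ 5.
  x = λ² - 5 - 5 = 25 - 10 ≡ 15; y = λ·(5 - 15) - 3 ≡ 16. → (15, 16)
3P: (15, 16) + (5, 3). λ = (3 - 16)/(5 - 15) ≡ 10/13 mod 23. 13⁻¹ ≡ 16 (mod 23), so λ ≡ 22.
  x = λ² - 15 - 5 = 484 - 20 ≡ 4; y = λ·(15 - 4) - 16 ≡ 19. → (4, 19)
4P: (4, 19) + (5, 3). λ = (3 - 19)/(5 - 4) ≡ 7/1 mod 23. 1⁻¹ ≡ 1 (mod 23) since 1·1 = 1 ≡ 1, so λ ≡ 7.
  x = λ² - 4 - 5 = 49 - 9 ≡ 17; y = λ·(4 - 17) - 19 ≡ 5. → (17, 5)
5P: (17, 5) + (5, 3). λ = (3 - 5)/(5 - 17) ≡ 21/11 mod 23. 11⁻¹ ≡ 21 (mod 23) since 11·21 = 231 ≡ 1, so λ ≡ 4.
  x = λ² - 17 - 5 = 16 - 22 ≡ 17; y = λ·(17 - 17) - 5 ≡ 18. → (17, 18)
6P: (17, 18) + (5, 3). λ = (3 - 18)/(5 - 17) ≡ 8/11 mod 23. 11⁻¹ ≡ 21 (mod 23), so λ ≡ 7.
  x = λ² - 17 - 5 = 49 - 22 ≡ 4; y = λ·(17 - 4) - 18 ≡ 4. → (4, 4)
7P: (4, 4) + (5, 3). λ = (3 - 4)/(5 - 4) ≡ 22/1 mod 23. 1⁻¹ ≡ 1 (mod 23) since 1·1 = 1 ≡ 1, so λ ≡ 22.
  x = λ² - 4 - 5 = 484 - 9 ≡ 15; y = λ·(4 - 15) - 4 ≡ 7. → (15, 7)
8P: (15, 7) + (5, 3). λ = (3 - 7)/(5 - 15) ≡ 19/13 mod 23. 13⁻¹ ≡ 16 (mod 23), so λ ≡ 5.
  x = λ² - 15 - 5 = 25 - 20 ≡ 5; y = λ·(15 - 5) - 7 ≡ 20. → (5, 20)
9P: (5, 20) + (5, 3): same x and y₁ ≡ -y₂, so the sum is the point at infinity.
9P = the point at infinity, so the order is 9.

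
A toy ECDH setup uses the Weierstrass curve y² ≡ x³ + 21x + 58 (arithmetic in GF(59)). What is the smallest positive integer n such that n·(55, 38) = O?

11

2P: tangent at (55, 38): λ = (3·55² + 21)/(2·38) ≡ 10/17. 17⁻¹ ≡ 7 (mod 59) since 17·7 = 119 ≡ 1, so λ ≡ 10·7 ≡ 11.
  x = λ² - 55 - 55 = 121 - 110 ≡ 11; y = λ·(55 - 11) - 38 ≡ 33. → (11, 33)
3P: (11, 33) + (55, 38). λ = (38 - 33)/(55 - 11) ≡ 5/44 mod 59. 44⁻¹ ≡ 55 (mod 59) since 44·55 = 2420 ≡ 1, so λ ≡ 39.
  x = λ² - 11 - 55 = 1521 - 66 ≡ 39; y = λ·(11 - 39) - 33 ≡ 55. → (39, 55)
4P: (39, 55) + (55, 38). λ = (38 - 55)/(55 - 39) ≡ 42/16 mod 59. 16⁻¹ ≡ 48 (mod 59) since 16·48 = 768 ≡ 1, so λ ≡ 10.
  x = λ² - 39 - 55 = 100 - 94 ≡ 6; y = λ·(39 - 6) - 55 ≡ 39. → (6, 39)
5P: (6, 39) + (55, 38). λ = (38 - 39)/(55 - 6) ≡ 58/49 mod 59. 49⁻¹ ≡ 53 (mod 59), so λ ≡ 6.
  x = λ² - 6 - 55 = 36 - 61 ≡ 34; y = λ·(6 - 34) - 39 ≡ 29. → (34, 29)
6P: (34, 29) + (55, 38). λ = (38 - 29)/(55 - 34) ≡ 9/21 mod 59. 21⁻¹ ≡ 45 (mod 59) since 21·45 = 945 ≡ 1, so λ ≡ 51.
  x = λ² - 34 - 55 = 2601 - 89 ≡ 34; y = λ·(34 - 34) - 29 ≡ 30. → (34, 30)
7P: (34, 30) + (55, 38). λ = (38 - 30)/(55 - 34) ≡ 8/21 mod 59. 21⁻¹ ≡ 45 (mod 59) since 21·45 = 945 ≡ 1, so λ ≡ 6.
  x = λ² - 34 - 55 = 36 - 89 ≡ 6; y = λ·(34 - 6) - 30 ≡ 20. → (6, 20)
8P: (6, 20) + (55, 38). λ = (38 - 20)/(55 - 6) ≡ 18/49 mod 59. 49⁻¹ ≡ 53 (mod 59), so λ ≡ 10.
  x = λ² - 6 - 55 = 100 - 61 ≡ 39; y = λ·(6 - 39) - 20 ≡ 4. → (39, 4)
9P: (39, 4) + (55, 38). λ = (38 - 4)/(55 - 39) ≡ 34/16 mod 59. 16⁻¹ ≡ 48 (mod 59) since 16·48 = 768 ≡ 1, so λ ≡ 39.
  x = λ² - 39 - 55 = 1521 - 94 ≡ 11; y = λ·(39 - 11) - 4 ≡ 26. → (11, 26)
10P: (11, 26) + (55, 38). λ = (38 - 26)/(55 - 11) ≡ 12/44 mod 59. 44⁻¹ ≡ 55 (mod 59), so λ ≡ 11.
  x = λ² - 11 - 55 = 121 - 66 ≡ 55; y = λ·(11 - 55) - 26 ≡ 21. → (55, 21)
11P: (55, 21) + (55, 38): same x and y₁ ≡ -y₂, so the sum is O.
11P = O, so the order is 11.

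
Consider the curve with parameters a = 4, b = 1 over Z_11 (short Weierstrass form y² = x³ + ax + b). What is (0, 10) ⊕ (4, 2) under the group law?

(0, 10) + (4, 2). λ = (2 - 10)/(4 - 0) ≡ 3/4 mod 11. 4⁻¹ ≡ 3 (mod 11), so λ ≡ 9.
  x = λ² - 0 - 4 = 81 - 4 ≡ 0; y = λ·(0 - 0) - 10 ≡ 1. → (0, 1)

(0, 1)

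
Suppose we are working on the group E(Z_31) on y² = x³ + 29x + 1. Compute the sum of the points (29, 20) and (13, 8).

(29, 20) + (13, 8). λ = (8 - 20)/(13 - 29) ≡ 19/15 mod 31. 15⁻¹ ≡ 29 (mod 31) since 15·29 = 435 ≡ 1, so λ ≡ 24.
  x = λ² - 29 - 13 = 576 - 42 ≡ 7; y = λ·(29 - 7) - 20 ≡ 12. → (7, 12)

(7, 12)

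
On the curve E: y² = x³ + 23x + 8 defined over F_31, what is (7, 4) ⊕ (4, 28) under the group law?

(7, 4) + (4, 28). λ = (28 - 4)/(4 - 7) ≡ 24/28 mod 31. 28⁻¹ ≡ 10 (mod 31) since 28·10 = 280 ≡ 1, so λ ≡ 23.
  x = λ² - 7 - 4 = 529 - 11 ≡ 22; y = λ·(7 - 22) - 4 ≡ 23. → (22, 23)

(22, 23)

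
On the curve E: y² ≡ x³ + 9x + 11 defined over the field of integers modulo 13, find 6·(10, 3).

Write G = (10, 3).
Double-and-add on 6 = (110)₂. Start with G = (10, 3) for the leading 1-bit.
double: tangent at (10, 3): λ = (3·10² + 9)/(2·3) ≡ 10/6. 6⁻¹ ≡ 11 (mod 13), so λ ≡ 10·11 ≡ 6.
  x = λ² - 10 - 10 = 36 - 20 ≡ 3; y = λ·(10 - 3) - 3 ≡ 0. → (3, 0)
add G: (3, 0) + (10, 3). λ = (3 - 0)/(10 - 3) ≡ 3/7 mod 13. 7⁻¹ ≡ 2 (mod 13), so λ ≡ 6.
  x = λ² - 3 - 10 = 36 - 13 ≡ 10; y = λ·(3 - 10) - 0 ≡ 10. → (10, 10)
double: tangent at (10, 10): λ = (3·10² + 9)/(2·10) ≡ 10/7. 7⁻¹ ≡ 2 (mod 13), so λ ≡ 10·2 ≡ 7.
  x = λ² - 10 - 10 = 49 - 20 ≡ 3; y = λ·(10 - 3) - 10 ≡ 0. → (3, 0)

(3, 0)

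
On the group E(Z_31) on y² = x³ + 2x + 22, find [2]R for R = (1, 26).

tangent at (1, 26): λ = (3·1² + 2)/(2·26) ≡ 5/21. 21⁻¹ ≡ 3 (mod 31), so λ ≡ 5·3 ≡ 15.
  x = λ² - 1 - 1 = 225 - 2 ≡ 6; y = λ·(1 - 6) - 26 ≡ 23. → (6, 23)

(6, 23)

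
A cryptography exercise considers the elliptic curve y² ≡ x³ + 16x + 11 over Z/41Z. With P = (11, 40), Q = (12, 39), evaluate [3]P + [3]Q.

(3, 39)

First 3P:
Repeated addition: build up to 3P.
2P: tangent at (11, 40): λ = (3·11² + 16)/(2·40) ≡ 10/39. 39⁻¹ ≡ 20 (mod 41) since 39·20 = 780 ≡ 1, so λ ≡ 10·20 ≡ 36.
  x = λ² - 11 - 11 = 1296 - 22 ≡ 3; y = λ·(11 - 3) - 40 ≡ 2. → (3, 2)
3P: (3, 2) + (11, 40). λ = (40 - 2)/(11 - 3) ≡ 38/8 mod 41. 8⁻¹ ≡ 36 (mod 41), so λ ≡ 15.
  x = λ² - 3 - 11 = 225 - 14 ≡ 6; y = λ·(3 - 6) - 2 ≡ 35. → (6, 35)
3P = (6, 35).
Next 3Q:
Repeated addition: build up to 3Q.
2Q: tangent at (12, 39): λ = (3·12² + 16)/(2·39) ≡ 38/37. 37⁻¹ ≡ 10 (mod 41) since 37·10 = 370 ≡ 1, so λ ≡ 38·10 ≡ 11.
  x = λ² - 12 - 12 = 121 - 24 ≡ 15; y = λ·(12 - 15) - 39 ≡ 10. → (15, 10)
3Q: (15, 10) + (12, 39). λ = (39 - 10)/(12 - 15) ≡ 29/38 mod 41. 38⁻¹ ≡ 27 (mod 41), so λ ≡ 4.
  x = λ² - 15 - 12 = 16 - 27 ≡ 30; y = λ·(15 - 30) - 10 ≡ 12. → (30, 12)
3Q = (30, 12).
Finally 3P + 3Q:
(6, 35) + (30, 12). λ = (12 - 35)/(30 - 6) ≡ 18/24 mod 41. 24⁻¹ ≡ 12 (mod 41), so λ ≡ 11.
  x = λ² - 6 - 30 = 121 - 36 ≡ 3; y = λ·(6 - 3) - 35 ≡ 39. → (3, 39)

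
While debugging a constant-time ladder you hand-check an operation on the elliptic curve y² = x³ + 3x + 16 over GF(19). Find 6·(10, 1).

Write P = (10, 1).
Double-and-add on 6 = (110)₂. Start with P = (10, 1) for the leading 1-bit.
double: tangent at (10, 1): λ = (3·10² + 3)/(2·1) ≡ 18/2. 2⁻¹ ≡ 10 (mod 19) since 2·10 = 20 ≡ 1, so λ ≡ 18·10 ≡ 9.
  x = λ² - 10 - 10 = 81 - 20 ≡ 4; y = λ·(10 - 4) - 1 ≡ 15. → (4, 15)
add P: (4, 15) + (10, 1). λ = (1 - 15)/(10 - 4) ≡ 5/6 mod 19. 6⁻¹ ≡ 16 (mod 19), so λ ≡ 4.
  x = λ² - 4 - 10 = 16 - 14 ≡ 2; y = λ·(4 - 2) - 15 ≡ 12. → (2, 12)
double: tangent at (2, 12): λ = (3·2² + 3)/(2·12) ≡ 15/5. 5⁻¹ ≡ 4 (mod 19), so λ ≡ 15·4 ≡ 3.
  x = λ² - 2 - 2 = 9 - 4 ≡ 5; y = λ·(2 - 5) - 12 ≡ 17. → (5, 17)

(5, 17)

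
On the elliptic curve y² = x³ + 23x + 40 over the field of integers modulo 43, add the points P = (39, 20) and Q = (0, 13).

(42, 39)

(39, 20) + (0, 13). λ = (13 - 20)/(0 - 39) ≡ 36/4 mod 43. 4⁻¹ ≡ 11 (mod 43) since 4·11 = 44 ≡ 1, so λ ≡ 9.
  x = λ² - 39 - 0 = 81 - 39 ≡ 42; y = λ·(39 - 42) - 20 ≡ 39. → (42, 39)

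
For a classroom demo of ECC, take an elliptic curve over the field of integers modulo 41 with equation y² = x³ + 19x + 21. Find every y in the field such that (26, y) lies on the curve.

16, 25

x³ + 19x + 21 = 18091 ≡ 10 (mod 41).
Square roots of 10 mod 41: 16 and 25 (since 16² = 256 ≡ 10).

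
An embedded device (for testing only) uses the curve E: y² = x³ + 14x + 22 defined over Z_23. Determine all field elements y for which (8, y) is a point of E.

x³ + 14x + 22 = 646 ≡ 2 (mod 23).
Square roots of 2 mod 23: 5 and 18 (since 5² = 25 ≡ 2).

5, 18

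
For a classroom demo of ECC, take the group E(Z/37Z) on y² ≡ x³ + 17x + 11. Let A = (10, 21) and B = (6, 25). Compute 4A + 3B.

First 4A:
Double-and-add on 4 = (100)₂. Start with A = (10, 21) for the leading 1-bit.
double: tangent at (10, 21): λ = (3·10² + 17)/(2·21) ≡ 21/5. 5⁻¹ ≡ 15 (mod 37), so λ ≡ 21·15 ≡ 19.
  x = λ² - 10 - 10 = 361 - 20 ≡ 8; y = λ·(10 - 8) - 21 ≡ 17. → (8, 17)
double: tangent at (8, 17): λ = (3·8² + 17)/(2·17) ≡ 24/34. 34⁻¹ ≡ 12 (mod 37), so λ ≡ 24·12 ≡ 29.
  x = λ² - 8 - 8 = 841 - 16 ≡ 11; y = λ·(8 - 11) - 17 ≡ 7. → (11, 7)
4A = (11, 7).
Next 3B:
Repeated addition: build up to 3B.
2B: tangent at (6, 25): λ = (3·6² + 17)/(2·25) ≡ 14/13. 13⁻¹ ≡ 20 (mod 37), so λ ≡ 14·20 ≡ 21.
  x = λ² - 6 - 6 = 441 - 12 ≡ 22; y = λ·(6 - 22) - 25 ≡ 9. → (22, 9)
3B: (22, 9) + (6, 25). λ = (25 - 9)/(6 - 22) ≡ 16/21 mod 37. 21⁻¹ ≡ 30 (mod 37) since 21·30 = 630 ≡ 1, so λ ≡ 36.
  x = λ² - 22 - 6 = 1296 - 28 ≡ 10; y = λ·(22 - 10) - 9 ≡ 16. → (10, 16)
3B = (10, 16).
Finally 4A + 3B:
(11, 7) + (10, 16). λ = (16 - 7)/(10 - 11) ≡ 9/36 mod 37. 36⁻¹ ≡ 36 (mod 37), so λ ≡ 28.
  x = λ² - 11 - 10 = 784 - 21 ≡ 23; y = λ·(11 - 23) - 7 ≡ 27. → (23, 27)

(23, 27)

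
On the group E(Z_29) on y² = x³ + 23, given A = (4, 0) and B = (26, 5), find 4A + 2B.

First 4A:
Double-and-add on 4 = (100)₂. Start with A = (4, 0) for the leading 1-bit.
double: (4, 0) + (4, 0): same x and y₁ ≡ -y₂, so the sum is O.
double: O + O = O (identity).
4A = O.
Next 2B:
Repeated addition: build up to 2B.
2B: tangent at (26, 5): λ = (3·26² + 0)/(2·5) ≡ 27/10. 10⁻¹ ≡ 3 (mod 29), so λ ≡ 27·3 ≡ 23.
  x = λ² - 26 - 26 = 529 - 52 ≡ 13; y = λ·(26 - 13) - 5 ≡ 4. → (13, 4)
2B = (13, 4).
Finally 4A + 2B:
O + (13, 4) = (13, 4) (identity).

(13, 4)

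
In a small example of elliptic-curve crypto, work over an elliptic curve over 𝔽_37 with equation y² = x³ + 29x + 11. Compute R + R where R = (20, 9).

tangent at (20, 9): λ = (3·20² + 29)/(2·9) ≡ 8/18. 18⁻¹ ≡ 35 (mod 37) since 18·35 = 630 ≡ 1, so λ ≡ 8·35 ≡ 21.
  x = λ² - 20 - 20 = 441 - 40 ≡ 31; y = λ·(20 - 31) - 9 ≡ 19. → (31, 19)

(31, 19)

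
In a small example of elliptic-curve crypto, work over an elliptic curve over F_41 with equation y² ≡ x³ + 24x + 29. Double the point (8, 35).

tangent at (8, 35): λ = (3·8² + 24)/(2·35) ≡ 11/29. 29⁻¹ ≡ 17 (mod 41), so λ ≡ 11·17 ≡ 23.
  x = λ² - 8 - 8 = 529 - 16 ≡ 21; y = λ·(8 - 21) - 35 ≡ 35. → (21, 35)

(21, 35)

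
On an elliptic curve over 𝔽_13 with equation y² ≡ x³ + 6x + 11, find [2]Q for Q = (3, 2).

tangent at (3, 2): λ = (3·3² + 6)/(2·2) ≡ 7/4. 4⁻¹ ≡ 10 (mod 13) since 4·10 = 40 ≡ 1, so λ ≡ 7·10 ≡ 5.
  x = λ² - 3 - 3 = 25 - 6 ≡ 6; y = λ·(3 - 6) - 2 ≡ 9. → (6, 9)

(6, 9)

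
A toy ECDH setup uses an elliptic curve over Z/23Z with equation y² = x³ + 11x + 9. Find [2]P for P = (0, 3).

tangent at (0, 3): λ = (3·0² + 11)/(2·3) ≡ 11/6. 6⁻¹ ≡ 4 (mod 23) since 6·4 = 24 ≡ 1, so λ ≡ 11·4 ≡ 21.
  x = λ² - 0 - 0 = 441 - 0 ≡ 4; y = λ·(0 - 4) - 3 ≡ 5. → (4, 5)

(4, 5)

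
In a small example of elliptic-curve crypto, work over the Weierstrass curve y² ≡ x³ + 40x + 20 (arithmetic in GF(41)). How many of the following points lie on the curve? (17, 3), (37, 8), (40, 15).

1

(17, 3): 3² ≡ 9, rhs ≡ 37 → off.
(37, 8): 8² ≡ 23, rhs ≡ 1 → off.
(40, 15): 15² ≡ 20, rhs ≡ 20 → on.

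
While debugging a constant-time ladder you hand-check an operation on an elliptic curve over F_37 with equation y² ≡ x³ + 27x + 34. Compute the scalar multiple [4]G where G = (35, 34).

(4, 13)

Double-and-add on 4 = (100)₂. Start with G = (35, 34) for the leading 1-bit.
double: tangent at (35, 34): λ = (3·35² + 27)/(2·34) ≡ 2/31. 31⁻¹ ≡ 6 (mod 37), so λ ≡ 2·6 ≡ 12.
  x = λ² - 35 - 35 = 144 - 70 ≡ 0; y = λ·(35 - 0) - 34 ≡ 16. → (0, 16)
double: tangent at (0, 16): λ = (3·0² + 27)/(2·16) ≡ 27/32. 32⁻¹ ≡ 22 (mod 37) since 32·22 = 704 ≡ 1, so λ ≡ 27·22 ≡ 2.
  x = λ² - 0 - 0 = 4 - 0 ≡ 4; y = λ·(0 - 4) - 16 ≡ 13. → (4, 13)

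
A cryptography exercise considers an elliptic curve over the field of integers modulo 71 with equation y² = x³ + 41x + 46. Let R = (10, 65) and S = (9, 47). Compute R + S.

(10, 65) + (9, 47). λ = (47 - 65)/(9 - 10) ≡ 53/70 mod 71. 70⁻¹ ≡ 70 (mod 71), so λ ≡ 18.
  x = λ² - 10 - 9 = 324 - 19 ≡ 21; y = λ·(10 - 21) - 65 ≡ 21. → (21, 21)

(21, 21)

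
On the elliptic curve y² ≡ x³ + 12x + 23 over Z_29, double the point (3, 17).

(27, 22)

tangent at (3, 17): λ = (3·3² + 12)/(2·17) ≡ 10/5. 5⁻¹ ≡ 6 (mod 29), so λ ≡ 10·6 ≡ 2.
  x = λ² - 3 - 3 = 4 - 6 ≡ 27; y = λ·(3 - 27) - 17 ≡ 22. → (27, 22)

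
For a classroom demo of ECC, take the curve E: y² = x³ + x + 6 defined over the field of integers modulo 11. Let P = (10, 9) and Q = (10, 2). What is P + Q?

The two points share x = 10 and their y-coordinates satisfy 9 + 2 ≡ 0 (mod 11), so they are inverses. Their sum is the point at infinity.

O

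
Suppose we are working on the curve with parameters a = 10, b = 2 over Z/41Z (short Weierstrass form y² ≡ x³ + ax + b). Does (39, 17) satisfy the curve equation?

no

y² = 17² ≡ 2; x³ + 10x + 2 = 59711 ≡ 15 (mod 41). 2 ≠ 15.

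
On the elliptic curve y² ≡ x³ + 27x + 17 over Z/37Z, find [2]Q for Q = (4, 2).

(36, 27)

tangent at (4, 2): λ = (3·4² + 27)/(2·2) ≡ 1/4. 4⁻¹ ≡ 28 (mod 37), so λ ≡ 1·28 ≡ 28.
  x = λ² - 4 - 4 = 784 - 8 ≡ 36; y = λ·(4 - 36) - 2 ≡ 27. → (36, 27)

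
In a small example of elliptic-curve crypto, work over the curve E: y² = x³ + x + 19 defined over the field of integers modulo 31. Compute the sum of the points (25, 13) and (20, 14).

(22, 5)

(25, 13) + (20, 14). λ = (14 - 13)/(20 - 25) ≡ 1/26 mod 31. 26⁻¹ ≡ 6 (mod 31), so λ ≡ 6.
  x = λ² - 25 - 20 = 36 - 45 ≡ 22; y = λ·(25 - 22) - 13 ≡ 5. → (22, 5)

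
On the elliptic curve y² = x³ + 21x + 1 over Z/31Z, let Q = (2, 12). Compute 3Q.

Repeated addition: build up to 3Q.
2Q: tangent at (2, 12): λ = (3·2² + 21)/(2·12) ≡ 2/24. 24⁻¹ ≡ 22 (mod 31) since 24·22 = 528 ≡ 1, so λ ≡ 2·22 ≡ 13.
  x = λ² - 2 - 2 = 169 - 4 ≡ 10; y = λ·(2 - 10) - 12 ≡ 8. → (10, 8)
3Q: (10, 8) + (2, 12). λ = (12 - 8)/(2 - 10) ≡ 4/23 mod 31. 23⁻¹ ≡ 27 (mod 31), so λ ≡ 15.
  x = λ² - 10 - 2 = 225 - 12 ≡ 27; y = λ·(10 - 27) - 8 ≡ 16. → (27, 16)

(27, 16)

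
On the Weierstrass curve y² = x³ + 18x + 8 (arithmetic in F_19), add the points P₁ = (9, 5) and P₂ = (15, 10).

(11, 6)

(9, 5) + (15, 10). λ = (10 - 5)/(15 - 9) ≡ 5/6 mod 19. 6⁻¹ ≡ 16 (mod 19), so λ ≡ 4.
  x = λ² - 9 - 15 = 16 - 24 ≡ 11; y = λ·(9 - 11) - 5 ≡ 6. → (11, 6)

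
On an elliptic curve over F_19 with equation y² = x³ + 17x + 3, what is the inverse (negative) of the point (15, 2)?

(15, 17)

-(15, 2) = (15, -2 mod 19) = (15, 17).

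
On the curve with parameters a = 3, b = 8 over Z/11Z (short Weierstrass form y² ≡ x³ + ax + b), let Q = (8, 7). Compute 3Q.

(1, 10)

Repeated addition: build up to 3Q.
2Q: tangent at (8, 7): λ = (3·8² + 3)/(2·7) ≡ 8/3. 3⁻¹ ≡ 4 (mod 11) since 3·4 = 12 ≡ 1, so λ ≡ 8·4 ≡ 10.
  x = λ² - 8 - 8 = 100 - 16 ≡ 7; y = λ·(8 - 7) - 7 ≡ 3. → (7, 3)
3Q: (7, 3) + (8, 7). λ = (7 - 3)/(8 - 7) ≡ 4/1 mod 11. 1⁻¹ ≡ 1 (mod 11) since 1·1 = 1 ≡ 1, so λ ≡ 4.
  x = λ² - 7 - 8 = 16 - 15 ≡ 1; y = λ·(7 - 1) - 3 ≡ 10. → (1, 10)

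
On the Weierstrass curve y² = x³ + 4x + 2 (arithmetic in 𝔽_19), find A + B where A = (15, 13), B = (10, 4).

(17, 10)

(15, 13) + (10, 4). λ = (4 - 13)/(10 - 15) ≡ 10/14 mod 19. 14⁻¹ ≡ 15 (mod 19) since 14·15 = 210 ≡ 1, so λ ≡ 17.
  x = λ² - 15 - 10 = 289 - 25 ≡ 17; y = λ·(15 - 17) - 13 ≡ 10. → (17, 10)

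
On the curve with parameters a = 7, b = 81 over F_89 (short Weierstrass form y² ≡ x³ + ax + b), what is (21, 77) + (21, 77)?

tangent at (21, 77): λ = (3·21² + 7)/(2·77) ≡ 84/65. 65⁻¹ ≡ 63 (mod 89), so λ ≡ 84·63 ≡ 41.
  x = λ² - 21 - 21 = 1681 - 42 ≡ 37; y = λ·(21 - 37) - 77 ≡ 68. → (37, 68)

(37, 68)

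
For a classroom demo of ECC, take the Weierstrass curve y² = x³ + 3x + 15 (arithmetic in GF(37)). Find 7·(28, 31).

(35, 1)

Write P = (28, 31).
Double-and-add on 7 = (111)₂. Start with P = (28, 31) for the leading 1-bit.
double: tangent at (28, 31): λ = (3·28² + 3)/(2·31) ≡ 24/25. 25⁻¹ ≡ 3 (mod 37) since 25·3 = 75 ≡ 1, so λ ≡ 24·3 ≡ 35.
  x = λ² - 28 - 28 = 1225 - 56 ≡ 22; y = λ·(28 - 22) - 31 ≡ 31. → (22, 31)
add P: (22, 31) + (28, 31). λ = (31 - 31)/(28 - 22) ≡ 0/6 mod 37. 6⁻¹ ≡ 31 (mod 37) since 6·31 = 186 ≡ 1, so λ ≡ 0.
  x = λ² - 22 - 28 = 0 - 50 ≡ 24; y = λ·(22 - 24) - 31 ≡ 6. → (24, 6)
double: tangent at (24, 6): λ = (3·24² + 3)/(2·6) ≡ 29/12. 12⁻¹ ≡ 34 (mod 37), so λ ≡ 29·34 ≡ 24.
  x = λ² - 24 - 24 = 576 - 48 ≡ 10; y = λ·(24 - 10) - 6 ≡ 34. → (10, 34)
add P: (10, 34) + (28, 31). λ = (31 - 34)/(28 - 10) ≡ 34/18 mod 37. 18⁻¹ ≡ 35 (mod 37) since 18·35 = 630 ≡ 1, so λ ≡ 6.
  x = λ² - 10 - 28 = 36 - 38 ≡ 35; y = λ·(10 - 35) - 34 ≡ 1. → (35, 1)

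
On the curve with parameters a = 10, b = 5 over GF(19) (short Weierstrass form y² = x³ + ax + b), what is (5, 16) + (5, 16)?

(16, 10)

tangent at (5, 16): λ = (3·5² + 10)/(2·16) ≡ 9/13. 13⁻¹ ≡ 3 (mod 19) since 13·3 = 39 ≡ 1, so λ ≡ 9·3 ≡ 8.
  x = λ² - 5 - 5 = 64 - 10 ≡ 16; y = λ·(5 - 16) - 16 ≡ 10. → (16, 10)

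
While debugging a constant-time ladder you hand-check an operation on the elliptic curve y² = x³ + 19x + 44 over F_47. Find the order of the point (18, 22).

3

2P: tangent at (18, 22): λ = (3·18² + 19)/(2·22) ≡ 4/44. 44⁻¹ ≡ 31 (mod 47), so λ ≡ 4·31 ≡ 30.
  x = λ² - 18 - 18 = 900 - 36 ≡ 18; y = λ·(18 - 18) - 22 ≡ 25. → (18, 25)
3P: (18, 25) + (18, 22): same x and y₁ ≡ -y₂, so the sum is the point at infinity.
3P = the point at infinity, so the order is 3.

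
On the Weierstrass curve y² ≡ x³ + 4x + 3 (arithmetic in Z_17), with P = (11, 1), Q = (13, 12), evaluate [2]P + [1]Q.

First 2P:
Repeated addition: build up to 2P.
2P: tangent at (11, 1): λ = (3·11² + 4)/(2·1) ≡ 10/2. 2⁻¹ ≡ 9 (mod 17), so λ ≡ 10·9 ≡ 5.
  x = λ² - 11 - 11 = 25 - 22 ≡ 3; y = λ·(11 - 3) - 1 ≡ 5. → (3, 5)
2P = (3, 5).
Finally 2P + Q:
(3, 5) + (13, 12). λ = (12 - 5)/(13 - 3) ≡ 7/10 mod 17. 10⁻¹ ≡ 12 (mod 17) since 10·12 = 120 ≡ 1, so λ ≡ 16.
  x = λ² - 3 - 13 = 256 - 16 ≡ 2; y = λ·(3 - 2) - 5 ≡ 11. → (2, 11)

(2, 11)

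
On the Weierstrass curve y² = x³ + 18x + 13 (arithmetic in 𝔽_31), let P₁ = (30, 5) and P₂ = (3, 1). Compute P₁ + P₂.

(30, 5) + (3, 1). λ = (1 - 5)/(3 - 30) ≡ 27/4 mod 31. 4⁻¹ ≡ 8 (mod 31) since 4·8 = 32 ≡ 1, so λ ≡ 30.
  x = λ² - 30 - 3 = 900 - 33 ≡ 30; y = λ·(30 - 30) - 5 ≡ 26. → (30, 26)

(30, 26)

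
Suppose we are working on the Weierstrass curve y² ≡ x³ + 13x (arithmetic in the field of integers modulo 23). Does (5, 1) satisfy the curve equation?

no

y² = 1² ≡ 1; x³ + 13x + 0 = 190 ≡ 6 (mod 23). 1 ≠ 6.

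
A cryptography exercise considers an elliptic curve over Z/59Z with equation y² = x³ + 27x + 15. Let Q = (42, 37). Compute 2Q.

(32, 28)

tangent at (42, 37): λ = (3·42² + 27)/(2·37) ≡ 9/15. 15⁻¹ ≡ 4 (mod 59) since 15·4 = 60 ≡ 1, so λ ≡ 9·4 ≡ 36.
  x = λ² - 42 - 42 = 1296 - 84 ≡ 32; y = λ·(42 - 32) - 37 ≡ 28. → (32, 28)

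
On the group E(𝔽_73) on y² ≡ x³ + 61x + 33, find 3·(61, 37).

Write Q = (61, 37).
Repeated addition: build up to 3Q.
2Q: tangent at (61, 37): λ = (3·61² + 61)/(2·37) ≡ 55/1. 1⁻¹ ≡ 1 (mod 73), so λ ≡ 55·1 ≡ 55.
  x = λ² - 61 - 61 = 3025 - 122 ≡ 56; y = λ·(61 - 56) - 37 ≡ 19. → (56, 19)
3Q: (56, 19) + (61, 37). λ = (37 - 19)/(61 - 56) ≡ 18/5 mod 73. 5⁻¹ ≡ 44 (mod 73), so λ ≡ 62.
  x = λ² - 56 - 61 = 3844 - 117 ≡ 4; y = λ·(56 - 4) - 19 ≡ 66. → (4, 66)

(4, 66)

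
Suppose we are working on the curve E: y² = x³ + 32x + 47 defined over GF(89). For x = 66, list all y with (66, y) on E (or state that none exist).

x³ + 32x + 47 = 289655 ≡ 49 (mod 89).
Square roots of 49 mod 89: 7 and 82 (since 7² = 49 ≡ 49).

7, 82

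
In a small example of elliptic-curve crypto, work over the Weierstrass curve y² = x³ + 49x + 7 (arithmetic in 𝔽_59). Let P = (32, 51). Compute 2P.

(44, 33)

tangent at (32, 51): λ = (3·32² + 49)/(2·51) ≡ 53/43. 43⁻¹ ≡ 11 (mod 59), so λ ≡ 53·11 ≡ 52.
  x = λ² - 32 - 32 = 2704 - 64 ≡ 44; y = λ·(32 - 44) - 51 ≡ 33. → (44, 33)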